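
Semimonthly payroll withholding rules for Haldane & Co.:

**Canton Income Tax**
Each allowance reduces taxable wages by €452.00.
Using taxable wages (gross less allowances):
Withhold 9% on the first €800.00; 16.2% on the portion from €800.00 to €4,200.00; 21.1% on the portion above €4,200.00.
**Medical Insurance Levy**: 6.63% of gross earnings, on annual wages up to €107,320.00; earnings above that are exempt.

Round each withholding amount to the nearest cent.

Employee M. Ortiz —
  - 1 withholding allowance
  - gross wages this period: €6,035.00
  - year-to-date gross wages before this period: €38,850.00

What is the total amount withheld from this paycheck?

€1,314.73

Canton Income Tax: taxable = €6,035.00 − 1×€452.00 = €5,583.00
  €622.80 + 21.1% × (€5,583.00 − €4,200.00) = €622.80 + 21.1% × €1,383.00 = €914.61
Medical Insurance Levy: 6.63% × €6,035.00 = €400.12
Total: €914.61 + €400.12 = €1,314.73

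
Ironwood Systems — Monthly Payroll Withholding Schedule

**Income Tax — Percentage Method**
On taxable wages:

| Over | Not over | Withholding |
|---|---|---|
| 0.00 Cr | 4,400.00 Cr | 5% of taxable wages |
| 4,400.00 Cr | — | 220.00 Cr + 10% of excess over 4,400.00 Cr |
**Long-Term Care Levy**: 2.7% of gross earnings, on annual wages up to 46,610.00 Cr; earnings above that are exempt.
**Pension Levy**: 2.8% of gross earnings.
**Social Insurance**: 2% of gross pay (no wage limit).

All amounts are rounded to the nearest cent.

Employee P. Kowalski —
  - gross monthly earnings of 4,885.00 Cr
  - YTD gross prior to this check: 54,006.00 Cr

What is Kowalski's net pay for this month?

4,382.02 Cr

Income Tax: taxable = 4,885.00 Cr
  220.00 Cr + 10% × (4,885.00 Cr − 4,400.00 Cr) = 220.00 Cr + 10% × 485.00 Cr = 268.50 Cr
Long-Term Care Levy: YTD 54,006.00 Cr ≥ cap 46,610.00 Cr → 0.00 Cr
Pension Levy: 2.8% × 4,885.00 Cr = 136.78 Cr
Social Insurance: 2% × 4,885.00 Cr = 97.70 Cr
Total withheld: 268.50 Cr + 0.00 Cr + 136.78 Cr + 97.70 Cr = 502.98 Cr
Net pay: 4,885.00 Cr − 502.98 Cr = 4,382.02 Cr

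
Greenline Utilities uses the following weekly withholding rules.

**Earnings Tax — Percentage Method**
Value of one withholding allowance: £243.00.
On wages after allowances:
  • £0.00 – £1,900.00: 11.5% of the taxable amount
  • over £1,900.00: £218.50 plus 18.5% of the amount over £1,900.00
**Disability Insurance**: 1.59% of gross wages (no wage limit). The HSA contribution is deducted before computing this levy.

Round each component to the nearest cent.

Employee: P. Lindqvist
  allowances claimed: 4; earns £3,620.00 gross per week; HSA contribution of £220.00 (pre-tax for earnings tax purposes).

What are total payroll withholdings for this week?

Earnings Tax: taxable = £3,620.00 − £220.00 − 4×£243.00 = £2,428.00
  £218.50 + 18.5% × (£2,428.00 − £1,900.00) = £218.50 + 18.5% × £528.00 = £316.18
Disability Insurance: 1.59% × £3,400.00 = £54.06
Total: £316.18 + £54.06 = £370.24

£370.24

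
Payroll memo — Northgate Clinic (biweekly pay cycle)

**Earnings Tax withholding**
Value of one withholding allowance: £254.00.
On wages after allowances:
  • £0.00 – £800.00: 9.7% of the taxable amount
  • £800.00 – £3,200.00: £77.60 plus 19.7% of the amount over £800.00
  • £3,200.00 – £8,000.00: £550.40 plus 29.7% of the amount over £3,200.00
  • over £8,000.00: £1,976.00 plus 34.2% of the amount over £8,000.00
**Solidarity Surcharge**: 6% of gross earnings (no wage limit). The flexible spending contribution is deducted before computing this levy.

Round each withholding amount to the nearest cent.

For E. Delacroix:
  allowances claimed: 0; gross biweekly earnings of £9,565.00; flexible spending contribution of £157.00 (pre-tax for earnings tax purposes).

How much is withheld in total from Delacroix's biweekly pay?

Earnings Tax: taxable = £9,565.00 − £157.00 = £9,408.00
  £1,976.00 + 34.2% × (£9,408.00 − £8,000.00) = £1,976.00 + 34.2% × £1,408.00 = £2,457.54
Solidarity Surcharge: 6% × £9,408.00 = £564.48
Total: £2,457.54 + £564.48 = £3,022.02

£3,022.02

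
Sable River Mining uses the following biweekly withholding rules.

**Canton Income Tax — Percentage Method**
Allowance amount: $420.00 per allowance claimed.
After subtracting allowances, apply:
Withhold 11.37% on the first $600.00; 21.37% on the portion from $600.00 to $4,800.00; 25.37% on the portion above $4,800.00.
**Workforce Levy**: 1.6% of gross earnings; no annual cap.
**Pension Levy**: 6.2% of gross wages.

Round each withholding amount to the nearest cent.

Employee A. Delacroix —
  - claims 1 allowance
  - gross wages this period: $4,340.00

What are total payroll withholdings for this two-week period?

Canton Income Tax: taxable = $4,340.00 − 1×$420.00 = $3,920.00
  $68.22 + 21.37% × ($3,920.00 − $600.00) = $68.22 + 21.37% × $3,320.00 = $777.70
Workforce Levy: 1.6% × $4,340.00 = $69.44
Pension Levy: 6.2% × $4,340.00 = $269.08
Total: $777.70 + $69.44 + $269.08 = $1,116.22

$1,116.22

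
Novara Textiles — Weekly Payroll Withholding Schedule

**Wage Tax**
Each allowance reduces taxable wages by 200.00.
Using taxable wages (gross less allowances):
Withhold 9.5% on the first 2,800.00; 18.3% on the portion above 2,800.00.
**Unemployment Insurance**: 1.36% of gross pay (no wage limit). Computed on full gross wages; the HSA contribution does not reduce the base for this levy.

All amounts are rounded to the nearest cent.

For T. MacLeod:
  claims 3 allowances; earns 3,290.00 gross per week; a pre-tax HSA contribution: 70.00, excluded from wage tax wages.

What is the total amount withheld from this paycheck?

Wage Tax: taxable = 3,290.00 − 70.00 − 3×200.00 = 2,620.00
  9.5% × 2,620.00 = 248.90
Unemployment Insurance: 1.36% × 3,290.00 = 44.74
Total: 248.90 + 44.74 = 293.64

293.64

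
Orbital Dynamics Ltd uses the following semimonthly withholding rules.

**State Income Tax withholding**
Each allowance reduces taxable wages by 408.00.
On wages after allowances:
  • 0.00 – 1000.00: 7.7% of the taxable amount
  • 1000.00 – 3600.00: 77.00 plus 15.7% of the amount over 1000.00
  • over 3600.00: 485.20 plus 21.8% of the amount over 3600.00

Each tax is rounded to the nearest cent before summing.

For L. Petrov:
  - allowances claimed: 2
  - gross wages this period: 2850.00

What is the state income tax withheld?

239.34

State Income Tax: taxable = 2850.00 − 2×408.00 = 2034.00
  77.00 + 15.7% × (2034.00 − 1000.00) = 77.00 + 15.7% × 1034.00 = 239.34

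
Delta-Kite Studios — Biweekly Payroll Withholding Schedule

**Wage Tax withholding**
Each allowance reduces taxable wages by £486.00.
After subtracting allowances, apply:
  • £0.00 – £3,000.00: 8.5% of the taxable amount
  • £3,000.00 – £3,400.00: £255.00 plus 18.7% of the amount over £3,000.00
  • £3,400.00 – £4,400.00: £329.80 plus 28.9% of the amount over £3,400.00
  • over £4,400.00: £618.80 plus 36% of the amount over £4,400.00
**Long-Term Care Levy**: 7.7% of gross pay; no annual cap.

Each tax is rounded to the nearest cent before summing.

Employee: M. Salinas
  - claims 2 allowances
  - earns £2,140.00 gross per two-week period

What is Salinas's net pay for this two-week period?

Wage Tax: taxable = £2,140.00 − 2×£486.00 = £1,168.00
  8.5% × £1,168.00 = £99.28
Long-Term Care Levy: 7.7% × £2,140.00 = £164.78
Total withheld: £99.28 + £164.78 = £264.06
Net pay: £2,140.00 − £264.06 = £1,875.94

£1,875.94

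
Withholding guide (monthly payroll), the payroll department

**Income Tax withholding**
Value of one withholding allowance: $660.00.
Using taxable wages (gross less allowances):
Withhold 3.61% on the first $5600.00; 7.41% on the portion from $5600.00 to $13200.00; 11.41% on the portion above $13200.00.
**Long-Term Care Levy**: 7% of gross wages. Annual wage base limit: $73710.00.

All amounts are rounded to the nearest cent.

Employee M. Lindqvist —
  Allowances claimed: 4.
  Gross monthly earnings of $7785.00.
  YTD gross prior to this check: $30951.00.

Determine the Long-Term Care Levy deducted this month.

$544.95

Long-Term Care Levy: 7% × $7785.00 = $544.95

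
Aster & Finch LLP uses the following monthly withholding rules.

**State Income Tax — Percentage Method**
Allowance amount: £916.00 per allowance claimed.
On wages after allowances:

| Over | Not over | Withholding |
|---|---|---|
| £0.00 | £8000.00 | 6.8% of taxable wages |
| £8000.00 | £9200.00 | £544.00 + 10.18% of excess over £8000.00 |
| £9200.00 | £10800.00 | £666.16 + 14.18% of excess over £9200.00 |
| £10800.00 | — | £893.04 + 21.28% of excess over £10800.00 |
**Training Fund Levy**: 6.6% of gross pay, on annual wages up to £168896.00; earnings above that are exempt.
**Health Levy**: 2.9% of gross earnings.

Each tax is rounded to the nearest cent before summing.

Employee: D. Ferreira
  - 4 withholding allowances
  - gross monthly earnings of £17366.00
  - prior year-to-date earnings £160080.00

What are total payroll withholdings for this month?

State Income Tax: taxable = £17366.00 − 4×£916.00 = £13702.00
  £893.04 + 21.28% × (£13702.00 − £10800.00) = £893.04 + 21.28% × £2902.00 = £1510.59
Training Fund Levy: cap £168896.00 − YTD £160080.00 = £8816.00 subject; 6.6% × £8816.00 = £581.86
Health Levy: 2.9% × £17366.00 = £503.61
Total: £1510.59 + £581.86 + £503.61 = £2596.06

£2596.06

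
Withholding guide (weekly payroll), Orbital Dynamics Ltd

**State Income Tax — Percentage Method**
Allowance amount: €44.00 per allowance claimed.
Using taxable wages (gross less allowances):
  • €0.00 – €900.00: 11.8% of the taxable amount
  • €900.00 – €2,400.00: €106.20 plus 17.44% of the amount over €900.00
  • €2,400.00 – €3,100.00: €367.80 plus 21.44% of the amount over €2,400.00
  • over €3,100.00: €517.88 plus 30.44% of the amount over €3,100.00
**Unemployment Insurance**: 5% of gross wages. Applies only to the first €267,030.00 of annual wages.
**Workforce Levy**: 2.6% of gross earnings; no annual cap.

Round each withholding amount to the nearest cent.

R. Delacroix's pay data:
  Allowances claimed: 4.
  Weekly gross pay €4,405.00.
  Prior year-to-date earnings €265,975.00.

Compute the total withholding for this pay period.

State Income Tax: taxable = €4,405.00 − 4×€44.00 = €4,229.00
  €517.88 + 30.44% × (€4,229.00 − €3,100.00) = €517.88 + 30.44% × €1,129.00 = €861.55
Unemployment Insurance: cap €267,030.00 − YTD €265,975.00 = €1,055.00 subject; 5% × €1,055.00 = €52.75
Workforce Levy: 2.6% × €4,405.00 = €114.53
Total: €861.55 + €52.75 + €114.53 = €1,028.83

€1,028.83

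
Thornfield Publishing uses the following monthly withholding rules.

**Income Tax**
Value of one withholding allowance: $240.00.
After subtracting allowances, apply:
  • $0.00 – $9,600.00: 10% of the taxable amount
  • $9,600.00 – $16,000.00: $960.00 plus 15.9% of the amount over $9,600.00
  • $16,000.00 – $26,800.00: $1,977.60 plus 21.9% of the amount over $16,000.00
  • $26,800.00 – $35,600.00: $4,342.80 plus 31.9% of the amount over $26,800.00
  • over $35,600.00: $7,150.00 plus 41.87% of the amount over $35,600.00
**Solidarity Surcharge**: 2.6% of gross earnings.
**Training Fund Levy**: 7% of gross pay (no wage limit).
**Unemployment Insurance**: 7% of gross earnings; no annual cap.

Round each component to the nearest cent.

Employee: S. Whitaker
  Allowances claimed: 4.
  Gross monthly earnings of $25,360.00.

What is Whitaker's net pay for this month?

Income Tax: taxable = $25,360.00 − 4×$240.00 = $24,400.00
  $1,977.60 + 21.9% × ($24,400.00 − $16,000.00) = $1,977.60 + 21.9% × $8,400.00 = $3,817.20
Solidarity Surcharge: 2.6% × $25,360.00 = $659.36
Training Fund Levy: 7% × $25,360.00 = $1,775.20
Unemployment Insurance: 7% × $25,360.00 = $1,775.20
Total withheld: $3,817.20 + $659.36 + $1,775.20 + $1,775.20 = $8,026.96
Net pay: $25,360.00 − $8,026.96 = $17,333.04

$17,333.04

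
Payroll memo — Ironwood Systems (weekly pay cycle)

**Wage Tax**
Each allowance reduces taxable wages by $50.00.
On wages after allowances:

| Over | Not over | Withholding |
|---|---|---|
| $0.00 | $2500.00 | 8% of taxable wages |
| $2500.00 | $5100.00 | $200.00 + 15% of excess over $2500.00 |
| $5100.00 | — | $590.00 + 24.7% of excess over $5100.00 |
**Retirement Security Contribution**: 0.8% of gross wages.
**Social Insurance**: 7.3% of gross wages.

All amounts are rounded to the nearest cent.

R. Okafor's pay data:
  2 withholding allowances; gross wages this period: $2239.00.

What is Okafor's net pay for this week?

Wage Tax: taxable = $2239.00 − 2×$50.00 = $2139.00
  8% × $2139.00 = $171.12
Retirement Security Contribution: 0.8% × $2239.00 = $17.91
Social Insurance: 7.3% × $2239.00 = $163.45
Total withheld: $171.12 + $17.91 + $163.45 = $352.48
Net pay: $2239.00 − $352.48 = $1886.52

$1886.52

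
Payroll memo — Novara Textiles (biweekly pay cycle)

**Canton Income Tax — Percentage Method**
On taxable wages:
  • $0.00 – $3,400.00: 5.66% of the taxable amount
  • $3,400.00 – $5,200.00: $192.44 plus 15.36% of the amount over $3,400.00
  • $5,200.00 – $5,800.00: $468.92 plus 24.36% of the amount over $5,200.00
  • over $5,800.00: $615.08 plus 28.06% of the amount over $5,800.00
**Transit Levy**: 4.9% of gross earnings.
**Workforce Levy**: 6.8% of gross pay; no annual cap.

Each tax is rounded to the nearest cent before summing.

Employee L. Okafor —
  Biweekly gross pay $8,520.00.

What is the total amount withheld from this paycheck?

Canton Income Tax: taxable = $8,520.00
  $615.08 + 28.06% × ($8,520.00 − $5,800.00) = $615.08 + 28.06% × $2,720.00 = $1,378.31
Transit Levy: 4.9% × $8,520.00 = $417.48
Workforce Levy: 6.8% × $8,520.00 = $579.36
Total: $1,378.31 + $417.48 + $579.36 = $2,375.15

$2,375.15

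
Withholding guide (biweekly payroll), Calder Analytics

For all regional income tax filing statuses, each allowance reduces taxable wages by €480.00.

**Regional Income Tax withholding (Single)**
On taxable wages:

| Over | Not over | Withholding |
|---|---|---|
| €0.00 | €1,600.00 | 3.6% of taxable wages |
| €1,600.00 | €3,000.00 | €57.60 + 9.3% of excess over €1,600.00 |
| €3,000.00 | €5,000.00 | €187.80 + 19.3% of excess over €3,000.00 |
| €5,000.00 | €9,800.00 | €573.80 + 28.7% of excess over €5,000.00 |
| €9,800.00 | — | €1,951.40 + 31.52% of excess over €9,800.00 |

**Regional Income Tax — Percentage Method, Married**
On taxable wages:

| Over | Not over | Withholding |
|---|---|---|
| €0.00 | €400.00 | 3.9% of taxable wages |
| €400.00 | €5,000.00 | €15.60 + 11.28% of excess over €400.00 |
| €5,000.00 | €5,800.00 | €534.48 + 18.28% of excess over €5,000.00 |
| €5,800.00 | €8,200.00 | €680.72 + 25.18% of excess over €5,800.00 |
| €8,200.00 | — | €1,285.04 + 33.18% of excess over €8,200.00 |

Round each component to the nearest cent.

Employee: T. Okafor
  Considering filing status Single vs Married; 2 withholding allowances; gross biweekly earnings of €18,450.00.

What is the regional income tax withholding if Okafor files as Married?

€4,367.46

Regional Income Tax (Married): taxable = €18,450.00 − 2×€480.00 = €17,490.00
  €1,285.04 + 33.18% × (€17,490.00 − €8,200.00) = €1,285.04 + 33.18% × €9,290.00 = €4,367.46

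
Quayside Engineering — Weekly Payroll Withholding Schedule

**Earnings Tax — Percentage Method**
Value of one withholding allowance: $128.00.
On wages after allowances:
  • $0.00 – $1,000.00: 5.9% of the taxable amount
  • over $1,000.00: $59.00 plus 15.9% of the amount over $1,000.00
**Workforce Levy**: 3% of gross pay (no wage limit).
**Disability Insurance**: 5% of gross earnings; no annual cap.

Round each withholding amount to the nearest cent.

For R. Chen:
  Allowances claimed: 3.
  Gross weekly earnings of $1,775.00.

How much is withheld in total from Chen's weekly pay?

$263.17

Earnings Tax: taxable = $1,775.00 − 3×$128.00 = $1,391.00
  $59.00 + 15.9% × ($1,391.00 − $1,000.00) = $59.00 + 15.9% × $391.00 = $121.17
Workforce Levy: 3% × $1,775.00 = $53.25
Disability Insurance: 5% × $1,775.00 = $88.75
Total: $121.17 + $53.25 + $88.75 = $263.17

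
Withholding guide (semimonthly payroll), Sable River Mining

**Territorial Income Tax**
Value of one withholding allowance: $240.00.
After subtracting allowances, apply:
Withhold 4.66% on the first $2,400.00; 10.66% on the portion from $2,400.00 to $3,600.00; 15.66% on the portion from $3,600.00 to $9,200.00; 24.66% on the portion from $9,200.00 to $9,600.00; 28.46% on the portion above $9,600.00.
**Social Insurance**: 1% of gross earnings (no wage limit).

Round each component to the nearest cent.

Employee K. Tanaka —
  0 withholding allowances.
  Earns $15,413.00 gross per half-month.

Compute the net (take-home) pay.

Territorial Income Tax: taxable = $15,413.00
  $1,215.36 + 28.46% × ($15,413.00 − $9,600.00) = $1,215.36 + 28.46% × $5,813.00 = $2,869.74
Social Insurance: 1% × $15,413.00 = $154.13
Total withheld: $2,869.74 + $154.13 = $3,023.87
Net pay: $15,413.00 − $3,023.87 = $12,389.13

$12,389.13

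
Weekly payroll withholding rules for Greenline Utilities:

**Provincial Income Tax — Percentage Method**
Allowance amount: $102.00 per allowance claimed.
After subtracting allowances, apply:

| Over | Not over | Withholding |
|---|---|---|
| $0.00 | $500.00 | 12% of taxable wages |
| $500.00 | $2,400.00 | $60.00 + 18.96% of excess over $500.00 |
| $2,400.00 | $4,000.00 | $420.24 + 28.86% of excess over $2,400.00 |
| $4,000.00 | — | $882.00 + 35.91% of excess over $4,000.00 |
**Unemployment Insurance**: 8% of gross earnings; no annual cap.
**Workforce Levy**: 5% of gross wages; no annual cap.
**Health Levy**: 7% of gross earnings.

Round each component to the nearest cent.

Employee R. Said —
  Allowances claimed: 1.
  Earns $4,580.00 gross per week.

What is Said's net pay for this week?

Provincial Income Tax: taxable = $4,580.00 − 1×$102.00 = $4,478.00
  $882.00 + 35.91% × ($4,478.00 − $4,000.00) = $882.00 + 35.91% × $478.00 = $1,053.65
Unemployment Insurance: 8% × $4,580.00 = $366.40
Workforce Levy: 5% × $4,580.00 = $229.00
Health Levy: 7% × $4,580.00 = $320.60
Total withheld: $1,053.65 + $366.40 + $229.00 + $320.60 = $1,969.65
Net pay: $4,580.00 − $1,969.65 = $2,610.35

$2,610.35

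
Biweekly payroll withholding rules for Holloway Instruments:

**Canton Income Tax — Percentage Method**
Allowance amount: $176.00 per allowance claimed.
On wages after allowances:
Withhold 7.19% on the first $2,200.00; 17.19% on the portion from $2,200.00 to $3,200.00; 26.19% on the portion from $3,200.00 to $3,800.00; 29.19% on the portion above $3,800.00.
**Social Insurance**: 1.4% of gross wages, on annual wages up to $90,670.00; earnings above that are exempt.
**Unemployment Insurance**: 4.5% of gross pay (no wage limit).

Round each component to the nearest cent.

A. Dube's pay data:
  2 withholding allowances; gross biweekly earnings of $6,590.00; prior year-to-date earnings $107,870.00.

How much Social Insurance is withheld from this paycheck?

Social Insurance: YTD $107,870.00 ≥ cap $90,670.00 → $0.00

$0.00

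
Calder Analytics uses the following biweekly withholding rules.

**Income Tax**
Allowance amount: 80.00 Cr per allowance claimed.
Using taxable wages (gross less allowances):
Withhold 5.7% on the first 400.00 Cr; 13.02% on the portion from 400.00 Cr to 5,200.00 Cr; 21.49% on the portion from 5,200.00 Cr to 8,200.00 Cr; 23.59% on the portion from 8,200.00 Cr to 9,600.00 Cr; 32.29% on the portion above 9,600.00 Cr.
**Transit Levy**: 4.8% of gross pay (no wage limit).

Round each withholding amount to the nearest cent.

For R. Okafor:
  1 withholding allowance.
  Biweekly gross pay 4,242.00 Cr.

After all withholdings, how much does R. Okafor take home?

Income Tax: taxable = 4,242.00 Cr − 1×80.00 Cr = 4,162.00 Cr
  22.80 Cr + 13.02% × (4,162.00 Cr − 400.00 Cr) = 22.80 Cr + 13.02% × 3,762.00 Cr = 512.61 Cr
Transit Levy: 4.8% × 4,242.00 Cr = 203.62 Cr
Total withheld: 512.61 Cr + 203.62 Cr = 716.23 Cr
Net pay: 4,242.00 Cr − 716.23 Cr = 3,525.77 Cr

3,525.77 Cr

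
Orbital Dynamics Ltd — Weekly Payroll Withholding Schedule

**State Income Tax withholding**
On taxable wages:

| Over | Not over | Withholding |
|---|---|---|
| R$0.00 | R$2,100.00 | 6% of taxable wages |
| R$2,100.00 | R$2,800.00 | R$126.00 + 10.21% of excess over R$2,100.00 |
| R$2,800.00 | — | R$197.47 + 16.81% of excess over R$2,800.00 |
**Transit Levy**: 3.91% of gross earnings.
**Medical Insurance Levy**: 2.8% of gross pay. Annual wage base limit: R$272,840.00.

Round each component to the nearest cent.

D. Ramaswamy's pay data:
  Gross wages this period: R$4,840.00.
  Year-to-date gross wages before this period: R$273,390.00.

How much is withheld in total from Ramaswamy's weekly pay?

State Income Tax: taxable = R$4,840.00
  R$197.47 + 16.81% × (R$4,840.00 − R$2,800.00) = R$197.47 + 16.81% × R$2,040.00 = R$540.39
Transit Levy: 3.91% × R$4,840.00 = R$189.24
Medical Insurance Levy: YTD R$273,390.00 ≥ cap R$272,840.00 → R$0.00
Total: R$540.39 + R$189.24 + R$0.00 = R$729.63

R$729.63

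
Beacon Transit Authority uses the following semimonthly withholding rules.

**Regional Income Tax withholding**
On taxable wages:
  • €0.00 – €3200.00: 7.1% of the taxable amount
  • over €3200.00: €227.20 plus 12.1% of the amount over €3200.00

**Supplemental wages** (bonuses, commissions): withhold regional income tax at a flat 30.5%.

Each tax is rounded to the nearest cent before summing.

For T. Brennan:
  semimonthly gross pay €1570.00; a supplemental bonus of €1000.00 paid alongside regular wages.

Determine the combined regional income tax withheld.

Regional Income Tax: taxable = €1570.00
  7.1% × €1570.00 = €111.47
Supplemental (30.5% flat on bonus): 30.5% × €1000.00 = €305.00
Total regional income tax: €111.47 + €305.00 = €416.47

€416.47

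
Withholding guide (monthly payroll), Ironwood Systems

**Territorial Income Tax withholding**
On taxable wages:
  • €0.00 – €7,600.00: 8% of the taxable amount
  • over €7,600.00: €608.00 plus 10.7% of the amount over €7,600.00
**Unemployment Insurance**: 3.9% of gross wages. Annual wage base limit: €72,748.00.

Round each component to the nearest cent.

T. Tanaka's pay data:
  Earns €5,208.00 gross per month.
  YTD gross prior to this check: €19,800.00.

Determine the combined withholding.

Territorial Income Tax: taxable = €5,208.00
  8% × €5,208.00 = €416.64
Unemployment Insurance: 3.9% × €5,208.00 = €203.11
Total: €416.64 + €203.11 = €619.75

€619.75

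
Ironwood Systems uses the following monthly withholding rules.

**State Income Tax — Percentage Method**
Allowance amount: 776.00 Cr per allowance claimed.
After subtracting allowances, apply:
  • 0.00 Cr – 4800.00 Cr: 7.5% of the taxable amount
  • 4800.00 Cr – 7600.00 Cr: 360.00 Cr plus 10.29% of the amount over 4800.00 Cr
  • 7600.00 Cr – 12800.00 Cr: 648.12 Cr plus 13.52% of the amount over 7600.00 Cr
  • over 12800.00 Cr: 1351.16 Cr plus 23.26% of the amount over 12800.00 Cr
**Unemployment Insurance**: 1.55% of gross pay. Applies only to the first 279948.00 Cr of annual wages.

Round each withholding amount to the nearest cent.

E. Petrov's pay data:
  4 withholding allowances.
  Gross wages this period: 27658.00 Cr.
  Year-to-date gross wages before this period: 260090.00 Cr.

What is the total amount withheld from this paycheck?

4392.94 Cr

State Income Tax: taxable = 27658.00 Cr − 4×776.00 Cr = 24554.00 Cr
  1351.16 Cr + 23.26% × (24554.00 Cr − 12800.00 Cr) = 1351.16 Cr + 23.26% × 11754.00 Cr = 4085.14 Cr
Unemployment Insurance: cap 279948.00 Cr − YTD 260090.00 Cr = 19858.00 Cr subject; 1.55% × 19858.00 Cr = 307.80 Cr
Total: 4085.14 Cr + 307.80 Cr = 4392.94 Cr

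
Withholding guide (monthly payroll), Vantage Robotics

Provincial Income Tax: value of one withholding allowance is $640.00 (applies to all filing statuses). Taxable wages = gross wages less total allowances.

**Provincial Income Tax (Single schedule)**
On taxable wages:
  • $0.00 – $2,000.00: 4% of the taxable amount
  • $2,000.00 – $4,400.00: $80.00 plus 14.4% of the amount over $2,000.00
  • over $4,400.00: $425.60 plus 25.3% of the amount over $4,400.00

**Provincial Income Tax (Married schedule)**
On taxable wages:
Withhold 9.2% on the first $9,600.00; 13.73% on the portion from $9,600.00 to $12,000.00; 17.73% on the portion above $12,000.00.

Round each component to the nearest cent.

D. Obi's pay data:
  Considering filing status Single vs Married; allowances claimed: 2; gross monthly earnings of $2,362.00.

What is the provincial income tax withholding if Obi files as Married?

$99.54

Provincial Income Tax (Married): taxable = $2,362.00 − 2×$640.00 = $1,082.00
  9.2% × $1,082.00 = $99.54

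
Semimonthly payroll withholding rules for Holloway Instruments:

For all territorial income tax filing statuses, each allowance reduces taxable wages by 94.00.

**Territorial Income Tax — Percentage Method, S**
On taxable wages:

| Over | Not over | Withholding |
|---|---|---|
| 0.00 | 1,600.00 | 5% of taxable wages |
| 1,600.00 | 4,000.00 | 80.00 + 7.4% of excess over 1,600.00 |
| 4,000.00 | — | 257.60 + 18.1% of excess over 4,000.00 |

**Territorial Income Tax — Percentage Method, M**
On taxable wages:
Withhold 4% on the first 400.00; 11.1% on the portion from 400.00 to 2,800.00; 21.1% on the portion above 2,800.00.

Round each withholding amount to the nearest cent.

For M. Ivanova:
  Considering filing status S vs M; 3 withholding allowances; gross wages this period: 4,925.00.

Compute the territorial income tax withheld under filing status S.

Territorial Income Tax (S): taxable = 4,925.00 − 3×94.00 = 4,643.00
  257.60 + 18.1% × (4,643.00 − 4,000.00) = 257.60 + 18.1% × 643.00 = 373.98

373.98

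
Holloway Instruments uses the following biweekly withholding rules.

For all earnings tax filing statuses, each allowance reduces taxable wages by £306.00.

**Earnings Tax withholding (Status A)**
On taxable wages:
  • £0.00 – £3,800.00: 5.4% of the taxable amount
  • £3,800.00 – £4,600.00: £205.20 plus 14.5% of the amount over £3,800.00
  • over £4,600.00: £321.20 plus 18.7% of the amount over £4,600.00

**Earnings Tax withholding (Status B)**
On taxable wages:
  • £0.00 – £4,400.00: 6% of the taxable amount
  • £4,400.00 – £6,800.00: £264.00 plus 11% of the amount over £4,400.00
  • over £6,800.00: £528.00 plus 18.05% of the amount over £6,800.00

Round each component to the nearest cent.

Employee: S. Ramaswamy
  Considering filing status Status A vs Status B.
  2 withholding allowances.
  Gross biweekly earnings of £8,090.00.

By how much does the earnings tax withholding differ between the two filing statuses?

£209.01

Earnings Tax (Status A): taxable = £8,090.00 − 2×£306.00 = £7,478.00
  £321.20 + 18.7% × (£7,478.00 − £4,600.00) = £321.20 + 18.7% × £2,878.00 = £859.39
Earnings Tax (Status B): taxable = £8,090.00 − 2×£306.00 = £7,478.00
  £528.00 + 18.05% × (£7,478.00 − £6,800.00) = £528.00 + 18.05% × £678.00 = £650.38
Difference: |£859.39 − £650.38| = £209.01 (higher under Status A)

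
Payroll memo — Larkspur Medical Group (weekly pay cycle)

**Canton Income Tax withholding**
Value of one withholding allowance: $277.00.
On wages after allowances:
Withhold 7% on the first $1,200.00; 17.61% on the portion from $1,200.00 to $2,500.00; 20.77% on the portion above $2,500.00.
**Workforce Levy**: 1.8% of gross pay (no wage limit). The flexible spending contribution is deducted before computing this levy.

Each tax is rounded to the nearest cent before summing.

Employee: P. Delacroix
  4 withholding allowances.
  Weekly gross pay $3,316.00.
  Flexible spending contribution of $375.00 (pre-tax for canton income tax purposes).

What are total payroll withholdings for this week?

Canton Income Tax: taxable = $3,316.00 − $375.00 − 4×$277.00 = $1,833.00
  $84.00 + 17.61% × ($1,833.00 − $1,200.00) = $84.00 + 17.61% × $633.00 = $195.47
Workforce Levy: 1.8% × $2,941.00 = $52.94
Total: $195.47 + $52.94 = $248.41

$248.41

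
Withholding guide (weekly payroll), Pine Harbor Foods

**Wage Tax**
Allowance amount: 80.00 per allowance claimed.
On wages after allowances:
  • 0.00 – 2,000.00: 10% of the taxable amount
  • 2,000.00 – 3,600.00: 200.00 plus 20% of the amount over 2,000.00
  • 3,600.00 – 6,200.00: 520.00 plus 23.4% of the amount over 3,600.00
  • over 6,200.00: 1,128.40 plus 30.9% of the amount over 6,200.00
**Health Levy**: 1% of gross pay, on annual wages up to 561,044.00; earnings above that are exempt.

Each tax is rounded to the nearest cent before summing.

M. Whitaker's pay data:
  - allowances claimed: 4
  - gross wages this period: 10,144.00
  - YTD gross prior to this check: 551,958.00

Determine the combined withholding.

Wage Tax: taxable = 10,144.00 − 4×80.00 = 9,824.00
  1,128.40 + 30.9% × (9,824.00 − 6,200.00) = 1,128.40 + 30.9% × 3,624.00 = 2,248.22
Health Levy: cap 561,044.00 − YTD 551,958.00 = 9,086.00 subject; 1% × 9,086.00 = 90.86
Total: 2,248.22 + 90.86 = 2,339.08

2,339.08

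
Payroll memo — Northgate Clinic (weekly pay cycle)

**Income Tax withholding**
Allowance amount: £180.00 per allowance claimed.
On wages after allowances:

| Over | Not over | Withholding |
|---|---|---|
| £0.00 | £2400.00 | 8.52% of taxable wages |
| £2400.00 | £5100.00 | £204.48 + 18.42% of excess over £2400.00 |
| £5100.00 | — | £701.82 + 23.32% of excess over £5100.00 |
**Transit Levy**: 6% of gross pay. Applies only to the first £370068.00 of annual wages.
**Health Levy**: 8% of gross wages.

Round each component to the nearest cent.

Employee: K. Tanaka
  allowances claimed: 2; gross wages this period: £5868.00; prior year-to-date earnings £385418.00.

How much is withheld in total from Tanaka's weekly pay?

£1266.41

Income Tax: taxable = £5868.00 − 2×£180.00 = £5508.00
  £701.82 + 23.32% × (£5508.00 − £5100.00) = £701.82 + 23.32% × £408.00 = £796.97
Transit Levy: YTD £385418.00 ≥ cap £370068.00 → £0.00
Health Levy: 8% × £5868.00 = £469.44
Total: £796.97 + £0.00 + £469.44 = £1266.41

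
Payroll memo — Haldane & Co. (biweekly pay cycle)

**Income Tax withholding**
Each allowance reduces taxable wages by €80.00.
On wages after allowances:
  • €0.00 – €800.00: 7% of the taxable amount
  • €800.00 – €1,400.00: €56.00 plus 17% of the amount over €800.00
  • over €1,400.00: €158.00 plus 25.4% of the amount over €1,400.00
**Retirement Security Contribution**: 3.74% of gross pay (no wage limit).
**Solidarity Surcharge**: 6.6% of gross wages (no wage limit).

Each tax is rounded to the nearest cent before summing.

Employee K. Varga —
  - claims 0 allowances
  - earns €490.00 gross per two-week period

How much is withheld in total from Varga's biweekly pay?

€84.97

Income Tax: taxable = €490.00
  7% × €490.00 = €34.30
Retirement Security Contribution: 3.74% × €490.00 = €18.33
Solidarity Surcharge: 6.6% × €490.00 = €32.34
Total: €34.30 + €18.33 + €32.34 = €84.97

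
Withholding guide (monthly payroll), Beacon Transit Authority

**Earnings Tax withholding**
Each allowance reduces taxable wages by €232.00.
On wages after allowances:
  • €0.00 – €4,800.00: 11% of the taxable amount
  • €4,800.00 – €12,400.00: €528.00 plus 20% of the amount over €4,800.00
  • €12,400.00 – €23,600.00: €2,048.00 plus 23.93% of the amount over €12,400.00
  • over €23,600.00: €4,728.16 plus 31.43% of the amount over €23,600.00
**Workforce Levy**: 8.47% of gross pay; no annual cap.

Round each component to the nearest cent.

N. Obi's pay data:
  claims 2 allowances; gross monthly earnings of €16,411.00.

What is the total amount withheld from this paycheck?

€4,286.81

Earnings Tax: taxable = €16,411.00 − 2×€232.00 = €15,947.00
  €2,048.00 + 23.93% × (€15,947.00 − €12,400.00) = €2,048.00 + 23.93% × €3,547.00 = €2,896.80
Workforce Levy: 8.47% × €16,411.00 = €1,390.01
Total: €2,896.80 + €1,390.01 = €4,286.81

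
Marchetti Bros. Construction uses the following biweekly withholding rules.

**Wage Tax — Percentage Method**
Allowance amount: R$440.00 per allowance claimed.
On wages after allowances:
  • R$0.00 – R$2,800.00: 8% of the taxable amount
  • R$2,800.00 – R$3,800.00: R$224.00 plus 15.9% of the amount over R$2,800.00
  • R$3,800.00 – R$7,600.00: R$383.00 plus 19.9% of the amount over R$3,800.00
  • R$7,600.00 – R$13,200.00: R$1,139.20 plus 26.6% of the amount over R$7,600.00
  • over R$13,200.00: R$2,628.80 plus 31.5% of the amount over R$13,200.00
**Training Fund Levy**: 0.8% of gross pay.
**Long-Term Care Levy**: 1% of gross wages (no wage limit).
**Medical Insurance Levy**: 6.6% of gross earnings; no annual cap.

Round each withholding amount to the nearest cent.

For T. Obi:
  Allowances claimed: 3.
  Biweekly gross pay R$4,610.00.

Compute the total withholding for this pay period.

Wage Tax: taxable = R$4,610.00 − 3×R$440.00 = R$3,290.00
  R$224.00 + 15.9% × (R$3,290.00 − R$2,800.00) = R$224.00 + 15.9% × R$490.00 = R$301.91
Training Fund Levy: 0.8% × R$4,610.00 = R$36.88
Long-Term Care Levy: 1% × R$4,610.00 = R$46.10
Medical Insurance Levy: 6.6% × R$4,610.00 = R$304.26
Total: R$301.91 + R$36.88 + R$46.10 + R$304.26 = R$689.15

R$689.15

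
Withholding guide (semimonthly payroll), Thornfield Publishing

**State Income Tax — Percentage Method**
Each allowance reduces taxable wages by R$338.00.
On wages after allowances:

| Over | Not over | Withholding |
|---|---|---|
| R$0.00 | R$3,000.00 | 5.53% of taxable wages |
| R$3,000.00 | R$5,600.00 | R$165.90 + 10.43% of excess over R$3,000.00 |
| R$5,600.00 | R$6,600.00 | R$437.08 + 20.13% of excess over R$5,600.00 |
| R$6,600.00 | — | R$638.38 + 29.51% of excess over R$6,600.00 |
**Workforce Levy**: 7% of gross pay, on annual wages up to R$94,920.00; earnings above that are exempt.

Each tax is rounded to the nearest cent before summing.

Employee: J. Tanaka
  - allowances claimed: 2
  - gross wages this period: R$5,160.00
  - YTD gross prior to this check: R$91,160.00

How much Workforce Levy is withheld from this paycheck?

R$263.20

Workforce Levy: cap R$94,920.00 − YTD R$91,160.00 = R$3,760.00 subject; 7% × R$3,760.00 = R$263.20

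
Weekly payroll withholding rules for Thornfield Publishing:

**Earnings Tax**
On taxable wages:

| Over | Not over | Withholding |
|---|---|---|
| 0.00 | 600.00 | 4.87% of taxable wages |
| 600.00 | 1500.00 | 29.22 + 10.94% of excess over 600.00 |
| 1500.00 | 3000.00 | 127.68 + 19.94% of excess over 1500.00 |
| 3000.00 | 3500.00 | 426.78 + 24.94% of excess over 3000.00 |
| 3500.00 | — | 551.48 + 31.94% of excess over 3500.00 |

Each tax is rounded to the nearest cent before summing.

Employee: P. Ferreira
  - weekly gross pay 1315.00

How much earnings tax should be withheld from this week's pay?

Earnings Tax: taxable = 1315.00
  29.22 + 10.94% × (1315.00 − 600.00) = 29.22 + 10.94% × 715.00 = 107.44

107.44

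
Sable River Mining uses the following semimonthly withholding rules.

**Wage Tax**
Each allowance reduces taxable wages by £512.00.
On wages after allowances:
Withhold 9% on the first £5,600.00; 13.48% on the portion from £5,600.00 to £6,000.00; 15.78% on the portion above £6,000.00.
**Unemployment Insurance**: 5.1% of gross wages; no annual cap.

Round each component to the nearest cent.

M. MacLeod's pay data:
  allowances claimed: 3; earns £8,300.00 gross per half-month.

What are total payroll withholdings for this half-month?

Wage Tax: taxable = £8,300.00 − 3×£512.00 = £6,764.00
  £557.92 + 15.78% × (£6,764.00 − £6,000.00) = £557.92 + 15.78% × £764.00 = £678.48
Unemployment Insurance: 5.1% × £8,300.00 = £423.30
Total: £678.48 + £423.30 = £1,101.78

£1,101.78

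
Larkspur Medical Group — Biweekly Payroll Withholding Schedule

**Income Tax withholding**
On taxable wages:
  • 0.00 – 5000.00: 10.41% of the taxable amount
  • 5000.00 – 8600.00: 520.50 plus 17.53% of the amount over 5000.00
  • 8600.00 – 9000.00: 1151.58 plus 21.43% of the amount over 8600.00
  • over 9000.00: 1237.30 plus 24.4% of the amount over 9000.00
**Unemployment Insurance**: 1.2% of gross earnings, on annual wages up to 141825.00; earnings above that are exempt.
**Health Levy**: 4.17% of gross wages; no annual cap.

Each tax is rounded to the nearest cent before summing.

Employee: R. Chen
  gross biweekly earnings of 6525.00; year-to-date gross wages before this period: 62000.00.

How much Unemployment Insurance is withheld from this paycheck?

78.30

Unemployment Insurance: 1.2% × 6525.00 = 78.30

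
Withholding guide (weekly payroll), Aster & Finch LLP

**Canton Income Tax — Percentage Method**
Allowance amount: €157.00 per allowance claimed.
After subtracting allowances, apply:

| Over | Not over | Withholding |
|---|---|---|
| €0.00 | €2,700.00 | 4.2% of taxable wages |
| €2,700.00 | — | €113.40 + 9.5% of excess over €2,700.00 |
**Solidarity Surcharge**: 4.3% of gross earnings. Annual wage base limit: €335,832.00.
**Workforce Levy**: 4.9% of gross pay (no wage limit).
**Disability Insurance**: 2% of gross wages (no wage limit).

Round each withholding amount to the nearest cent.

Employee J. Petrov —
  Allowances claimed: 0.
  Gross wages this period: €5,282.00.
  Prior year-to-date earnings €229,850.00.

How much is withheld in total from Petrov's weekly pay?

Canton Income Tax: taxable = €5,282.00
  €113.40 + 9.5% × (€5,282.00 − €2,700.00) = €113.40 + 9.5% × €2,582.00 = €358.69
Solidarity Surcharge: 4.3% × €5,282.00 = €227.13
Workforce Levy: 4.9% × €5,282.00 = €258.82
Disability Insurance: 2% × €5,282.00 = €105.64
Total: €358.69 + €227.13 + €258.82 + €105.64 = €950.28

€950.28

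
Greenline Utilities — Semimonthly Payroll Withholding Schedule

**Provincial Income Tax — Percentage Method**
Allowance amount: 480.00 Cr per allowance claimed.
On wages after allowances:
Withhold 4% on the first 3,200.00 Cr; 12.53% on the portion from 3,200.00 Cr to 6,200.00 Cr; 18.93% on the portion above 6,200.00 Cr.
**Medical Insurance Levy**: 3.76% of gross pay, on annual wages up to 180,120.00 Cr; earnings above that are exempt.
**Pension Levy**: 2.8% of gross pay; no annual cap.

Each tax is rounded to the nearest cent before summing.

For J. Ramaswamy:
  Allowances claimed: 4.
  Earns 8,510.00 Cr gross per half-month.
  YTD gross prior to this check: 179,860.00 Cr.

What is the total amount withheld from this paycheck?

825.79 Cr

Provincial Income Tax: taxable = 8,510.00 Cr − 4×480.00 Cr = 6,590.00 Cr
  503.90 Cr + 18.93% × (6,590.00 Cr − 6,200.00 Cr) = 503.90 Cr + 18.93% × 390.00 Cr = 577.73 Cr
Medical Insurance Levy: cap 180,120.00 Cr − YTD 179,860.00 Cr = 260.00 Cr subject; 3.76% × 260.00 Cr = 9.78 Cr
Pension Levy: 2.8% × 8,510.00 Cr = 238.28 Cr
Total: 577.73 Cr + 9.78 Cr + 238.28 Cr = 825.79 Cr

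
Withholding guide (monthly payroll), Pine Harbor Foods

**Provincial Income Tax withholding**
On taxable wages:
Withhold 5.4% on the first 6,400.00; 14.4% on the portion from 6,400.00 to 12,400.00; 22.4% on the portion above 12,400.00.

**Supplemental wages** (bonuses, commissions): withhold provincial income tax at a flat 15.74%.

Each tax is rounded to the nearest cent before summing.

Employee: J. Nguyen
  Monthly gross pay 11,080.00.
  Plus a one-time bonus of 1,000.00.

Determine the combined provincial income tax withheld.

1,176.92

Provincial Income Tax: taxable = 11,080.00
  345.60 + 14.4% × (11,080.00 − 6,400.00) = 345.60 + 14.4% × 4,680.00 = 1,019.52
Supplemental (15.74% flat on bonus): 15.74% × 1,000.00 = 157.40
Total provincial income tax: 1,019.52 + 157.40 = 1,176.92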